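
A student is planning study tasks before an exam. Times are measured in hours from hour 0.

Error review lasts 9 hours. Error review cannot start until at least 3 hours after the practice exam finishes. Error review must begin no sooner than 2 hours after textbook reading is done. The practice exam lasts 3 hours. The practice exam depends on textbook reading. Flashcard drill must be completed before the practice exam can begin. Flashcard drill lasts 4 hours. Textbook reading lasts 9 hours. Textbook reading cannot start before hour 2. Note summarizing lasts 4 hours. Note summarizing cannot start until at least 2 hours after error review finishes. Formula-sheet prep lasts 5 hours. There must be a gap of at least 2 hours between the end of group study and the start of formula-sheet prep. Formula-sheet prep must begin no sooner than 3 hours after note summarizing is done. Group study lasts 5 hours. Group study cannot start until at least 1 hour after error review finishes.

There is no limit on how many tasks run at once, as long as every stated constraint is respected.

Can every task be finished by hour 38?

No

Flashcard drill has no prerequisites, so it starts at hour 0 and finishes at hour 4.
Textbook reading waits on its own release at hour 2, so it starts at hour 2 and finishes at 2 + 9 = hour 11.
The practice exam has to wait for textbook reading (finishes hour 11); flashcard drill (finishes hour 4). The latest of these is hour 11, so the practice exam runs hour 11 to 11 + 3 = hour 14.
For error review: the practice exam (finishes hour 14, plus 3-hour gap → hour 17); textbook reading (finishes hour 11, plus 2-hour gap → hour 13). Taking the maximum gives a start of hour 17, and it finishes at 17 + 9 = hour 26.
Note summarizing waits on error review (finishes hour 26, plus 2-hour gap → hour 28), so it starts at hour 28 and finishes at 28 + 4 = hour 32.
Group study cannot begin until error review (finishes hour 26, plus 1-hour gap → hour 27). It runs from hour 27 to 27 + 5 = hour 32.
Formula-sheet prep has to wait for group study (finishes hour 32, plus 2-hour gap → hour 34); note summarizing (finishes hour 32, plus 3-hour gap → hour 35). The latest of these is hour 35, so formula-sheet prep runs hour 35 to 35 + 5 = hour 40.
The earliest everything can be done is hour 40, which is after the deadline of 38, so it is not possible.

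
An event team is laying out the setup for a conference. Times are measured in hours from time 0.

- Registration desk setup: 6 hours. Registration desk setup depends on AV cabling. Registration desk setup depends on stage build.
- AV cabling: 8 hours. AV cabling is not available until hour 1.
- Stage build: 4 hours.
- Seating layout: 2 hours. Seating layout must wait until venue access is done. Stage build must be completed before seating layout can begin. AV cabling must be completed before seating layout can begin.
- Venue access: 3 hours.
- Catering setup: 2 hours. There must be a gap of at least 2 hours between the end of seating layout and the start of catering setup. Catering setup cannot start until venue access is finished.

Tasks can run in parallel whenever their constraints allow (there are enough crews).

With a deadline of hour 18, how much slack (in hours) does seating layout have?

AV cabling waits on its own release at hour 1, so it starts at hour 1 and finishes at 1 + 8 = hour 9.
Nothing blocks stage build, so it runs from hour 0 to hour 4.
Nothing blocks venue access, so it runs from hour 0 to hour 3.
For seating layout: venue access (finishes hour 3); stage build (finishes hour 4); AV cabling (finishes hour 9). Taking the maximum gives a start of hour 9, and it finishes at 9 + 2 = hour 11.

Working backward from the deadline:
Nothing follows catering setup; the deadline of hour 18 is its only limit. It must start by 18 − 2 = hour 16.
Since catering setup (must start by hour 16, minus 2-hour gap → hour 14) depends on it, seating layout must finish by hour 14. Backing off its 2-hour duration gives a latest start of hour 12.
So seating layout can start as early as hour 9 and as late as hour 12, giving 12 − 9 = 3 hours of slack.

3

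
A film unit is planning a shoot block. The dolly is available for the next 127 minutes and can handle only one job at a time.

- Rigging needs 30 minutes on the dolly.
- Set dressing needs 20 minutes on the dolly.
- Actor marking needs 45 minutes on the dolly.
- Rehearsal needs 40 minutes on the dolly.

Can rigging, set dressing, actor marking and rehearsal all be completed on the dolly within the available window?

No

Running back to back, the jobs need 30 + 20 + 45 + 40 = 135 minutes on the dolly.
Since 135 > 127, they cannot all fit.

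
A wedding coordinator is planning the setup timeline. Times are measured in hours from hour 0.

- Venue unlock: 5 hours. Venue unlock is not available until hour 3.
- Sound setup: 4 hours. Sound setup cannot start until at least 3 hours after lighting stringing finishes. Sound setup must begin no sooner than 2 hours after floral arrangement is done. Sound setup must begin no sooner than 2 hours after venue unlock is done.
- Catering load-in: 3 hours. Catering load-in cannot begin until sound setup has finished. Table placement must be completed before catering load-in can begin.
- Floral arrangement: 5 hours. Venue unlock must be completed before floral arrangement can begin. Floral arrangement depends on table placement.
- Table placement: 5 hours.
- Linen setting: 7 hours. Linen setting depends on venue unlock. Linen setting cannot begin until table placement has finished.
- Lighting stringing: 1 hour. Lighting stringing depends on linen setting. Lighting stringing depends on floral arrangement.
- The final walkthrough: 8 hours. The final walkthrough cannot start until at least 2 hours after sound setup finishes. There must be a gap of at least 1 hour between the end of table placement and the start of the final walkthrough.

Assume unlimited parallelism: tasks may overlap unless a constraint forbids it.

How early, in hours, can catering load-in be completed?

26

Table placement has no prerequisites, so it starts at hour 0 and finishes at hour 5.
Venue unlock waits on its own release at hour 3, so it starts at hour 3 and finishes at 3 + 5 = hour 8.
Floral arrangement cannot start until venue unlock (finishes hour 8); table placement (finishes hour 5). The controlling bound is hour 8, so floral arrangement finishes at 8 + 5 = hour 13.
For linen setting: venue unlock (finishes hour 8); table placement (finishes hour 5). Taking the maximum gives a start of hour 8, and it finishes at 8 + 7 = hour 15.
For lighting stringing: linen setting (finishes hour 15); floral arrangement (finishes hour 13). Taking the maximum gives a start of hour 15, and it finishes at 15 + 1 = hour 16.
For sound setup: lighting stringing (finishes hour 16, plus 3-hour gap → hour 19); floral arrangement (finishes hour 13, plus 2-hour gap → hour 15); venue unlock (finishes hour 8, plus 2-hour gap → hour 10). Taking the maximum gives a start of hour 19, and it finishes at 19 + 4 = hour 23.
Catering load-in cannot start until sound setup (finishes hour 23); table placement (finishes hour 5). The controlling bound is hour 23, so catering load-in finishes at 23 + 3 = hour 26.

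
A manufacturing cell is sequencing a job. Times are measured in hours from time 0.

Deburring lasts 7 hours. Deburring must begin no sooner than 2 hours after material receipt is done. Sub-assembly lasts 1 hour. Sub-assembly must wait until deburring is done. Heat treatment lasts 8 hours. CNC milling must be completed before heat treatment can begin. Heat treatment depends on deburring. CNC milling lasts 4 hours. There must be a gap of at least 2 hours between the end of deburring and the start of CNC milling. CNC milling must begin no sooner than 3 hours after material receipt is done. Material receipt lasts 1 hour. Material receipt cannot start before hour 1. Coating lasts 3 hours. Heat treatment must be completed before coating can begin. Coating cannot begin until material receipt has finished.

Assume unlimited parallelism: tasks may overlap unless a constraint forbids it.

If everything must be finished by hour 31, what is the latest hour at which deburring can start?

Nothing follows coating; the deadline of hour 31 is its only limit. It must start by 31 − 3 = hour 28.
Since coating (must start by hour 28) depends on it, heat treatment must finish by hour 28. Backing off its 8-hour duration gives a latest start of hour 20.
CNC milling must finish before heat treatment (must start by hour 20). With a 4-hour duration, CNC milling must start by 20 − 4 = hour 16.
Sub-assembly must finish by hour 31; it takes 1 hour, so it must start by 31 − 1 = hour 30.
For deburring: CNC milling (must start by hour 16, minus 2-hour gap → hour 14); heat treatment (must start by hour 20); sub-assembly (must start by hour 30). The most restrictive is hour 14; with a 7-hour duration, deburring must start by hour 7.

7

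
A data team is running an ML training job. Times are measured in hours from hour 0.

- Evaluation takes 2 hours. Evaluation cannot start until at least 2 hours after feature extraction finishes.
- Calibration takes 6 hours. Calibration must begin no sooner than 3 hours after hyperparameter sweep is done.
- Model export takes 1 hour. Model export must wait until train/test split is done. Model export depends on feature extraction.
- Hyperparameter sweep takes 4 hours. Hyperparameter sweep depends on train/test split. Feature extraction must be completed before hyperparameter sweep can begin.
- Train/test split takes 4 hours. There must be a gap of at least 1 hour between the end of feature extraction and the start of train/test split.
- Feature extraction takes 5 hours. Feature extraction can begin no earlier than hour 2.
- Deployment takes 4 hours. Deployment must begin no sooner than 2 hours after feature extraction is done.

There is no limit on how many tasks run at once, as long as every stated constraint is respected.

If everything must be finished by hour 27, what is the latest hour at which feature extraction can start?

Nothing follows calibration; the deadline of hour 27 is its only limit. It must start by 27 − 6 = hour 21.
Hyperparameter sweep feeds into calibration (must start by hour 21, minus 3-hour gap → hour 18); so hyperparameter sweep must finish by hour 18 and therefore start by hour 14.
Model export must finish by hour 27; it takes 1 hour, so it must start by 27 − 1 = hour 26.
Train/test split has several dependents: hyperparameter sweep (must start by hour 14); model export (must start by hour 26). The earliest of those limits is hour 14, so train/test split must start by 14 − 4 = hour 10.
Evaluation has no dependents, so it just needs to finish by hour 27. Starting by 27 − 2 = hour 25 achieves that.
Deployment has no dependents, so it just needs to finish by hour 27. Starting by 27 − 4 = hour 23 achieves that.
Feature extraction feeds train/test split (must start by hour 10, minus 1-hour gap → hour 9); hyperparameter sweep (must start by hour 14); evaluation (must start by hour 25, minus 2-hour gap → hour 23); model export (must start by hour 26); deployment (must start by hour 23, minus 2-hour gap → hour 21). Taking the minimum, feature extraction must finish by hour 9 and start by 9 − 5 = hour 4.

4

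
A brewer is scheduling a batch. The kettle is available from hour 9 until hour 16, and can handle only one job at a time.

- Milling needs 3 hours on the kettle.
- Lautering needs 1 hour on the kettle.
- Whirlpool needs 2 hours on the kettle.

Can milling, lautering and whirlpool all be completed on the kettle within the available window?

The kettle window is 16 − 9 = 7 hours.
Running back to back, the jobs need 3 + 1 + 2 = 6 hours on the kettle.
Since 6 ≤ 7, they fit within the window.

Yes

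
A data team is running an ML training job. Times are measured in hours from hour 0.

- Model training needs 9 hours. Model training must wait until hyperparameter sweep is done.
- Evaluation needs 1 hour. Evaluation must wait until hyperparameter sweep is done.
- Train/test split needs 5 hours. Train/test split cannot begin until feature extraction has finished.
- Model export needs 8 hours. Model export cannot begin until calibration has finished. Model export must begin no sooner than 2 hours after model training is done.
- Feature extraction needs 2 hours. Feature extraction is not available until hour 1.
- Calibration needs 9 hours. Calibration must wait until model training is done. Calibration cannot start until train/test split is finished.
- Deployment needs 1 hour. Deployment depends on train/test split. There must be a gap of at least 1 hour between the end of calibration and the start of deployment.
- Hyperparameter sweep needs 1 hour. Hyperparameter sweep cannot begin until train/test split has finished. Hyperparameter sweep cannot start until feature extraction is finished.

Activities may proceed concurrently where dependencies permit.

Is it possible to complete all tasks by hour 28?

Feature extraction cannot begin until its own release at hour 1. It runs from hour 1 to 1 + 2 = hour 3.
Train/test split waits on feature extraction (finishes hour 3), so it starts at hour 3 and finishes at 3 + 5 = hour 8.
Hyperparameter sweep needs all of train/test split (finishes hour 8); feature extraction (finishes hour 3). That puts its earliest start at hour 8; it finishes at 8 + 1 = hour 9.
Evaluation waits on hyperparameter sweep (finishes hour 9), so it starts at hour 9 and finishes at 9 + 1 = hour 10.
After hyperparameter sweep (finishes hour 9), model training can start at hour 9 and finishes at hour 18.
Calibration needs all of model training (finishes hour 18); train/test split (finishes hour 8). That puts its earliest start at hour 18; it finishes at 18 + 9 = hour 27.
Deployment needs all of train/test split (finishes hour 8); calibration (finishes hour 27, plus 1-hour gap → hour 28). That puts its earliest start at hour 28; it finishes at 28 + 1 = hour 29.
Model export has to wait for calibration (finishes hour 27); model training (finishes hour 18, plus 2-hour gap → hour 20). The latest of these is hour 27, so model export runs hour 27 to 27 + 8 = hour 35.
The earliest everything can be done is hour 35, which is after the deadline of 28, so it is not possible.

No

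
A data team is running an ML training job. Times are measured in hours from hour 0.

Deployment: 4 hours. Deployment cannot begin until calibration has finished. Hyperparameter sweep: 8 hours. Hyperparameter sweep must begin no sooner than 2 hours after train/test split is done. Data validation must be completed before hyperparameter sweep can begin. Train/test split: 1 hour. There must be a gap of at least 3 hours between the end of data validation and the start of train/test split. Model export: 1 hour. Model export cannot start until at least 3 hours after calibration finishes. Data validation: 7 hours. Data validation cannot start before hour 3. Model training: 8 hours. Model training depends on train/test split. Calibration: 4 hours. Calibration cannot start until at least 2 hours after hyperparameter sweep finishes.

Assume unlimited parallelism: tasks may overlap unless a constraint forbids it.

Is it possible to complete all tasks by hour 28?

Data validation cannot begin until its own release at hour 3. It runs from hour 3 to 3 + 7 = hour 10.
Train/test split cannot begin until data validation (finishes hour 10, plus 3-hour gap → hour 13). It runs from hour 13 to 13 + 1 = hour 14.
Model training waits on train/test split (finishes hour 14), so it starts at hour 14 and finishes at 14 + 8 = hour 22.
Hyperparameter sweep cannot start until train/test split (finishes hour 14, plus 2-hour gap → hour 16); data validation (finishes hour 10). The controlling bound is hour 16, so hyperparameter sweep finishes at 16 + 8 = hour 24.
Calibration waits on hyperparameter sweep (finishes hour 24, plus 2-hour gap → hour 26), so it starts at hour 26 and finishes at 26 + 4 = hour 30.
Deployment cannot begin until calibration (finishes hour 30). It runs from hour 30 to 30 + 4 = hour 34.
After calibration (finishes hour 30, plus 3-hour gap → hour 33), model export can start at hour 33 and finishes at hour 34.
The earliest everything can be done is hour 34, which is after the deadline of 28, so it is not possible.

No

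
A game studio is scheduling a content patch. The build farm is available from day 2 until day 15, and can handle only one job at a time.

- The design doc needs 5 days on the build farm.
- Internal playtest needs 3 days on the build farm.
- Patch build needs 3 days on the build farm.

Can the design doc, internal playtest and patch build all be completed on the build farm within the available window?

The build farm window is 15 − 2 = 13 days.
Running back to back, the jobs need 5 + 3 + 3 = 11 days on the build farm.
Since 11 ≤ 13, they fit within the window.

Yes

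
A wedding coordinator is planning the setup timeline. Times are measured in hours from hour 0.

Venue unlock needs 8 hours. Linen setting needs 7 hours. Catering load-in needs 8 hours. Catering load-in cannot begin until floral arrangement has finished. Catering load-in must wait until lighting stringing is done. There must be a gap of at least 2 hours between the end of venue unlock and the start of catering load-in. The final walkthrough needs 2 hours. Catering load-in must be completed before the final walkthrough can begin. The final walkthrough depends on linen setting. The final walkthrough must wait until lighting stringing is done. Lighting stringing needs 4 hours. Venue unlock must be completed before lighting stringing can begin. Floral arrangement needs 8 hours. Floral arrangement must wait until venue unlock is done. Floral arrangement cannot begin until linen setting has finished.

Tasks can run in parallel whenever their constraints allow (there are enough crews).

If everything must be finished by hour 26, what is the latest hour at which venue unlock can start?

To finish by hour 26, the final walkthrough (duration 2) must start no later than hour 24.
Since the final walkthrough (must start by hour 24) depends on it, catering load-in must finish by hour 24. Backing off its 8-hour duration gives a latest start of hour 16.
Floral arrangement has to be done before catering load-in (must start by hour 16). That means finishing by hour 16, i.e. starting by 16 − 8 = hour 8.
Lighting stringing has several dependents: catering load-in (must start by hour 16); the final walkthrough (must start by hour 24). The earliest of those limits is hour 16, so lighting stringing must start by 16 − 4 = hour 12.
For venue unlock: floral arrangement (must start by hour 8); lighting stringing (must start by hour 12); catering load-in (must start by hour 16, minus 2-hour gap → hour 14). The most restrictive is hour 8; with an 8-hour duration, venue unlock must start by hour 0.

0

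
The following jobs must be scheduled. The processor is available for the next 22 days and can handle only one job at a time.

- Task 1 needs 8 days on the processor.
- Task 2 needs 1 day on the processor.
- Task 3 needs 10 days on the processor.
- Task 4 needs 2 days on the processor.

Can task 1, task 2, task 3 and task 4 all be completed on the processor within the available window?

Running back to back, the jobs need 8 + 1 + 10 + 2 = 21 days on the processor.
Since 21 ≤ 22, they fit within the window.

Yes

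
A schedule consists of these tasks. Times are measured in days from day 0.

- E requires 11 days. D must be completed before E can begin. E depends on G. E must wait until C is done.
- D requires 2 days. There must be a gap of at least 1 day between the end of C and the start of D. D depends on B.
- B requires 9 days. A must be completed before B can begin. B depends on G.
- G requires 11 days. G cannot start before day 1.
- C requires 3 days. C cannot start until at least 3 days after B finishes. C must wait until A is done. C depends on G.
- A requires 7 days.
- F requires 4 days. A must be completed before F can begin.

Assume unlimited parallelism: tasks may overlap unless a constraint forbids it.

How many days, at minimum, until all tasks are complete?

G waits on its own release at day 1, so it starts at day 1 and finishes at 1 + 11 = day 12.
Nothing blocks A, so it runs from day 0 to day 7.
F cannot begin until A (finishes day 7). It runs from day 7 to 7 + 4 = day 11.
For B: A (finishes day 7); G (finishes day 12). Taking the maximum gives a start of day 12, and it finishes at 12 + 9 = day 21.
C needs all of B (finishes day 21, plus 3-day gap → day 24); A (finishes day 7); G (finishes day 12). That puts its earliest start at day 24; it finishes at 24 + 3 = day 27.
D has to wait for C (finishes day 27, plus 1-day gap → day 28); B (finishes day 21). The latest of these is day 28, so D runs day 28 to 28 + 2 = day 30.
E has to wait for D (finishes day 30); G (finishes day 12); C (finishes day 27). The latest of these is day 30, so E runs day 30 to 30 + 11 = day 41.
All tasks are finished once the last one completes. Finish times: A at 7, B at 21, C at 27, D at 30, E at 41, F at 11, G at 12. The latest is day 41.

41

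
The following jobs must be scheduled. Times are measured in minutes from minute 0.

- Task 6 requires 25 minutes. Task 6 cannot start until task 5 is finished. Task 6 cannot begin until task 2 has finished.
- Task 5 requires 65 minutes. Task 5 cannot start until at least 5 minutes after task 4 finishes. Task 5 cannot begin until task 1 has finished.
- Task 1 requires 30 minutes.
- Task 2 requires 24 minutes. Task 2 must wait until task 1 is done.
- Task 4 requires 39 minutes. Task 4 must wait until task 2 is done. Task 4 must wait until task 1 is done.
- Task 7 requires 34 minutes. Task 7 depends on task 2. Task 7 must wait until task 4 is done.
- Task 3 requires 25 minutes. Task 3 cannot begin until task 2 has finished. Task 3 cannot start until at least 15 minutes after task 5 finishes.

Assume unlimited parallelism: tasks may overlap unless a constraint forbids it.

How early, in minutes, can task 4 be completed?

93

Task 1 can start immediately at minute 0; it finishes at minute 30.
Task 2 waits on task 1 (finishes minute 30), so it starts at minute 30 and finishes at 30 + 24 = minute 54.
For task 4: task 2 (finishes minute 54); task 1 (finishes minute 30). Taking the maximum gives a start of minute 54, and it finishes at 54 + 39 = minute 93.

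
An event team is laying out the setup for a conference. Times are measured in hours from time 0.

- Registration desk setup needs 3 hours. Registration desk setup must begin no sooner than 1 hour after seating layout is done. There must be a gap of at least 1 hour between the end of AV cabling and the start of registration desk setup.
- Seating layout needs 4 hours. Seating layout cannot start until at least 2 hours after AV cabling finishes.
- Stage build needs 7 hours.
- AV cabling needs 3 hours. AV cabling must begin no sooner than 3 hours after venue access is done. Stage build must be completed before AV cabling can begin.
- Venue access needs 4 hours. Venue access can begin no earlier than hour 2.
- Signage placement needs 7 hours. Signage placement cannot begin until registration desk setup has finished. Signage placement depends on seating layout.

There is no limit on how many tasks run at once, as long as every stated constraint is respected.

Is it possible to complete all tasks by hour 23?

Stage build has no prerequisites, so it starts at hour 0 and finishes at hour 7.
After its own release at hour 2, venue access can start at hour 2 and finishes at hour 6.
For AV cabling: venue access (finishes hour 6, plus 3-hour gap → hour 9); stage build (finishes hour 7). Taking the maximum gives a start of hour 9, and it finishes at 9 + 3 = hour 12.
Seating layout waits on AV cabling (finishes hour 12, plus 2-hour gap → hour 14), so it starts at hour 14 and finishes at 14 + 4 = hour 18.
Registration desk setup has to wait for seating layout (finishes hour 18, plus 1-hour gap → hour 19); AV cabling (finishes hour 12, plus 1-hour gap → hour 13). The latest of these is hour 19, so registration desk setup runs hour 19 to 19 + 3 = hour 22.
Signage placement needs all of registration desk setup (finishes hour 22); seating layout (finishes hour 18). That puts its earliest start at hour 22; it finishes at 22 + 7 = hour 29.
The earliest everything can be done is hour 29, which is after the deadline of 23, so it is not possible.

No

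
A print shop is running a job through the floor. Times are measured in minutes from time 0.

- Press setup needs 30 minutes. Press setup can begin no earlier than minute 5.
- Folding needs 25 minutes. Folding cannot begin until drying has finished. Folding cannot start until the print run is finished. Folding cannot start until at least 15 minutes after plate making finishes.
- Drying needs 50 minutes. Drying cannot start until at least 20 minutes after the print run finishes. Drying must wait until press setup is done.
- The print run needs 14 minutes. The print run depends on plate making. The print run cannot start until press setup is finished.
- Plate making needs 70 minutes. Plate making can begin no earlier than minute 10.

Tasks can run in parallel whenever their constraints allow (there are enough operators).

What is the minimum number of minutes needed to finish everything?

Press setup cannot begin until its own release at minute 5. It runs from minute 5 to 5 + 30 = minute 35.
Plate making cannot begin until its own release at minute 10. It runs from minute 10 to 10 + 70 = minute 80.
The print run cannot start until plate making (finishes minute 80); press setup (finishes minute 35). The controlling bound is minute 80, so the print run finishes at 80 + 14 = minute 94.
Drying cannot start until the print run (finishes minute 94, plus 20-minute gap → minute 114); press setup (finishes minute 35). The controlling bound is minute 114, so drying finishes at 114 + 50 = minute 164.
Folding needs all of drying (finishes minute 164); the print run (finishes minute 94); plate making (finishes minute 80, plus 15-minute gap → minute 95). That puts its earliest start at minute 164; it finishes at 164 + 25 = minute 189.
All tasks are finished once the last one completes. Finish times: Plate making at 80, Press setup at 35, The print run at 94, Drying at 164, Folding at 189. The latest is minute 189.

189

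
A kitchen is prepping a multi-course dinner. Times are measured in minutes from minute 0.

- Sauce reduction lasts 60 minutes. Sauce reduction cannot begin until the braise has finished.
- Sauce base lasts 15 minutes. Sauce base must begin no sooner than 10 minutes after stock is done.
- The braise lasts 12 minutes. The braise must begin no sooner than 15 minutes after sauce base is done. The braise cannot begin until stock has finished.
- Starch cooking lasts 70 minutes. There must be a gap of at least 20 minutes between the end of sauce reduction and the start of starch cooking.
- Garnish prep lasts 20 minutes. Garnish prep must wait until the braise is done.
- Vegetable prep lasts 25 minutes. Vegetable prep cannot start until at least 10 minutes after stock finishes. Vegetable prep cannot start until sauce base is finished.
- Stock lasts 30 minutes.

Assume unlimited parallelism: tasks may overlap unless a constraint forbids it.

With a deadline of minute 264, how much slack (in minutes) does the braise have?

Stock has no prerequisites, so it starts at minute 0 and finishes at minute 30.
Sauce base waits on stock (finishes minute 30, plus 10-minute gap → minute 40), so it starts at minute 40 and finishes at 40 + 15 = minute 55.
The braise has to wait for sauce base (finishes minute 55, plus 15-minute gap → minute 70); stock (finishes minute 30). The latest of these is minute 70, so the braise runs minute 70 to 70 + 12 = minute 82.

Working backward from the deadline:
Starch cooking must finish by minute 264; it takes 70 minutes, so it must start by 264 − 70 = minute 194.
Since starch cooking (must start by minute 194, minus 20-minute gap → minute 174) depends on it, sauce reduction must finish by minute 174. Backing off its 60-minute duration gives a latest start of minute 114.
To finish by minute 264, garnish prep (duration 20) must start no later than minute 244.
The braise feeds sauce reduction (must start by minute 114); garnish prep (must start by minute 244). Taking the minimum, the braise must finish by minute 114 and start by 114 − 12 = minute 102.
So the braise can start as early as minute 70 and as late as minute 102, giving 102 − 70 = 32 minutes of slack.

32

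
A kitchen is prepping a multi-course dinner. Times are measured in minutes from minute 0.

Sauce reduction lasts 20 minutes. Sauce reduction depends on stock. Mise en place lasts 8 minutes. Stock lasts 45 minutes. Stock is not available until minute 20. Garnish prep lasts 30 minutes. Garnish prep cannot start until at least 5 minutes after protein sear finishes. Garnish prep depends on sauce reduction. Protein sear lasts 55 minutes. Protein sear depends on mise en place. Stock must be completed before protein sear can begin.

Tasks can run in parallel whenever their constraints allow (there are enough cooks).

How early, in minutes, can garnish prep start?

After its own release at minute 20, stock can start at minute 20 and finishes at minute 65.
Sauce reduction waits on stock (finishes minute 65), so it starts at minute 65 and finishes at 65 + 20 = minute 85.
Mise en place can start immediately at minute 0; it finishes at minute 8.
For protein sear: mise en place (finishes minute 8); stock (finishes minute 65). Taking the maximum gives a start of minute 65, and it finishes at 65 + 55 = minute 120.
Garnish prep waits on protein sear (finishes minute 120, plus 5-minute gap → minute 125); sauce reduction (finishes minute 85). The latest of these is minute 125, which is the earliest garnish prep can start.

125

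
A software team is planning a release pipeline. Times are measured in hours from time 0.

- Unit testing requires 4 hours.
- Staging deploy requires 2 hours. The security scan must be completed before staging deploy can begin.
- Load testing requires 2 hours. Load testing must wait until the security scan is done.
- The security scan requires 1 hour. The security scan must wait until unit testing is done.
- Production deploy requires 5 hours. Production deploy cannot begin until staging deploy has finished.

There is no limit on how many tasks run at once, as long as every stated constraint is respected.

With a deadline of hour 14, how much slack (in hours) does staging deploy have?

Unit testing has no prerequisites, so it starts at hour 0 and finishes at hour 4.
After unit testing (finishes hour 4), the security scan can start at hour 4 and finishes at hour 5.
After the security scan (finishes hour 5), staging deploy can start at hour 5 and finishes at hour 7.

Working backward from the deadline:
Production deploy must finish by hour 14; it takes 5 hours, so it must start by 14 − 5 = hour 9.
Staging deploy feeds into production deploy (must start by hour 9); so staging deploy must finish by hour 9 and therefore start by hour 7.
So staging deploy can start as early as hour 5 and as late as hour 7, giving 7 − 5 = 2 hours of slack.

2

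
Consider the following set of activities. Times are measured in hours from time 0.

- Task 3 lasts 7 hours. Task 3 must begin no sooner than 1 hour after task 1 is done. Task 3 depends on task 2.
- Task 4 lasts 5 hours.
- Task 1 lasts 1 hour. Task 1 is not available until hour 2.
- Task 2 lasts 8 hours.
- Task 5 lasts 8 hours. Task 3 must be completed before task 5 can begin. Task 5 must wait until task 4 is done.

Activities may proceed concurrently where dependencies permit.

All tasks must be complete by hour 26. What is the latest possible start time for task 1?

9

Nothing follows task 5; the deadline of hour 26 is its only limit. It must start by 26 − 8 = hour 18.
Since task 5 (must start by hour 18) depends on it, task 3 must finish by hour 18. Backing off its 7-hour duration gives a latest start of hour 11.
Task 1 has to be done before task 3 (must start by hour 11, minus 1-hour gap → hour 10). That means finishing by hour 10, i.e. starting by 10 − 1 = hour 9.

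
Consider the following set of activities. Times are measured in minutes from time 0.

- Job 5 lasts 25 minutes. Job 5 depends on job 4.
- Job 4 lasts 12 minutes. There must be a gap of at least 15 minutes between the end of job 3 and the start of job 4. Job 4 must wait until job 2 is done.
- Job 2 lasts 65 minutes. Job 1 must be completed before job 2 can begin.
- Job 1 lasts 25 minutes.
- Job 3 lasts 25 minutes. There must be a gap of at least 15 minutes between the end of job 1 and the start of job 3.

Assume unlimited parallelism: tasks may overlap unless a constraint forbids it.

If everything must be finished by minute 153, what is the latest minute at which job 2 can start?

51

Job 5 must finish by minute 153; it takes 25 minutes, so it must start by 153 − 25 = minute 128.
Since job 5 (must start by minute 128) depends on it, job 4 must finish by minute 128. Backing off its 12-minute duration gives a latest start of minute 116.
Job 2 has to be done before job 4 (must start by minute 116). That means finishing by minute 116, i.e. starting by 116 − 65 = minute 51.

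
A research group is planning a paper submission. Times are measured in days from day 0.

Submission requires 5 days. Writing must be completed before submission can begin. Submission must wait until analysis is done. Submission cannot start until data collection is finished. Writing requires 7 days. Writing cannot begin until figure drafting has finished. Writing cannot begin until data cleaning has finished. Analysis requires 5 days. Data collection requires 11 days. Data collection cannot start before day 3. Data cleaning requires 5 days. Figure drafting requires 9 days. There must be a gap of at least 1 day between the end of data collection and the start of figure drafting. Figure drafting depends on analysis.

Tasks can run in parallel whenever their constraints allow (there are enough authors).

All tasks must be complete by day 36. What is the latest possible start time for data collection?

Submission must finish by day 36; it takes 5 days, so it must start by 36 − 5 = day 31.
Writing must finish before submission (must start by day 31). With a 7-day duration, writing must start by 31 − 7 = day 24.
Figure drafting feeds into writing (must start by day 24); so figure drafting must finish by day 24 and therefore start by day 15.
Data collection feeds figure drafting (must start by day 15, minus 1-day gap → day 14); submission (must start by day 31). Taking the minimum, data collection must finish by day 14 and start by 14 − 11 = day 3.

3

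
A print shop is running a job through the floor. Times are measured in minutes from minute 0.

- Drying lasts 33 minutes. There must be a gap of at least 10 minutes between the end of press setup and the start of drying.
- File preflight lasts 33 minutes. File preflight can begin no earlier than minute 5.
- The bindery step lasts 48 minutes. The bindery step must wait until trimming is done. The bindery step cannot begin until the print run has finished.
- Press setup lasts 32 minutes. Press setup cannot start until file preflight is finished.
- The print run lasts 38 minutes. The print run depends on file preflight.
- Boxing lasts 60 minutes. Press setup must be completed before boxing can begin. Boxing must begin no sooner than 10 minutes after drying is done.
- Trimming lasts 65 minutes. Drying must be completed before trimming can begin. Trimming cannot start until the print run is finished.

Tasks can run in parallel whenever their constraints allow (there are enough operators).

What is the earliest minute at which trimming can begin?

File preflight waits on its own release at minute 5, so it starts at minute 5 and finishes at 5 + 33 = minute 38.
The print run waits on file preflight (finishes minute 38), so it starts at minute 38 and finishes at 38 + 38 = minute 76.
Press setup cannot begin until file preflight (finishes minute 38). It runs from minute 38 to 38 + 32 = minute 70.
Drying cannot begin until press setup (finishes minute 70, plus 10-minute gap → minute 80). It runs from minute 80 to 80 + 33 = minute 113.
Trimming waits on drying (finishes minute 113); the print run (finishes minute 76). The latest of these is minute 113, which is the earliest trimming can start.

113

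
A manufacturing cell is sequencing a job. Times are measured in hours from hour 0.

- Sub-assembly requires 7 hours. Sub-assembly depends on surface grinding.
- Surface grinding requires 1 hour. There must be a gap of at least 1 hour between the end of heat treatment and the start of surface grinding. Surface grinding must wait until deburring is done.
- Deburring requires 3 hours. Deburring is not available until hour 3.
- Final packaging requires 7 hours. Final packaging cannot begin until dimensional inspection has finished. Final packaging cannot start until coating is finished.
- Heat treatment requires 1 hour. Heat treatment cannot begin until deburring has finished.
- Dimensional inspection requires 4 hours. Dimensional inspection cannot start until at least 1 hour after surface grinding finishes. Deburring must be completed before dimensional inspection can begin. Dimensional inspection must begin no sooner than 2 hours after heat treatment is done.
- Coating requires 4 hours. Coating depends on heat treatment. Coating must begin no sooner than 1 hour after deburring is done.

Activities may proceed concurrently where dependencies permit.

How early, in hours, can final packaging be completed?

Deburring waits on its own release at hour 3, so it starts at hour 3 and finishes at 3 + 3 = hour 6.
After deburring (finishes hour 6), heat treatment can start at hour 6 and finishes at hour 7.
Coating has to wait for heat treatment (finishes hour 7); deburring (finishes hour 6, plus 1-hour gap → hour 7). The latest of these is hour 7, so coating runs hour 7 to 7 + 4 = hour 11.
Surface grinding needs all of heat treatment (finishes hour 7, plus 1-hour gap → hour 8); deburring (finishes hour 6). That puts its earliest start at hour 8; it finishes at 8 + 1 = hour 9.
Dimensional inspection cannot start until surface grinding (finishes hour 9, plus 1-hour gap → hour 10); deburring (finishes hour 6); heat treatment (finishes hour 7, plus 2-hour gap → hour 9). The controlling bound is hour 10, so dimensional inspection finishes at 10 + 4 = hour 14.
Final packaging has to wait for dimensional inspection (finishes hour 14); coating (finishes hour 11). The latest of these is hour 14, so final packaging runs hour 14 to 14 + 7 = hour 21.

21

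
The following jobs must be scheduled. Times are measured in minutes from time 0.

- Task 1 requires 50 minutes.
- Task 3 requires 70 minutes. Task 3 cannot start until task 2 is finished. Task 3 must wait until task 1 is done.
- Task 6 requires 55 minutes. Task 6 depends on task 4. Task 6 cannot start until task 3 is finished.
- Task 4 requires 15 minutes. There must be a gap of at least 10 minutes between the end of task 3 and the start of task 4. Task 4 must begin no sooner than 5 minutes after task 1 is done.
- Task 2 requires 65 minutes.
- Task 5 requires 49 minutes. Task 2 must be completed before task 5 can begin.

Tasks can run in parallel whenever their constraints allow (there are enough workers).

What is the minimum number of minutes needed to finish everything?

Task 2 can start immediately at minute 0; it finishes at minute 65.
After task 2 (finishes minute 65), task 5 can start at minute 65 and finishes at minute 114.
Task 1 can start immediately at minute 0; it finishes at minute 50.
Task 3 has to wait for task 2 (finishes minute 65); task 1 (finishes minute 50). The latest of these is minute 65, so task 3 runs minute 65 to 65 + 70 = minute 135.
Task 4 needs all of task 3 (finishes minute 135, plus 10-minute gap → minute 145); task 1 (finishes minute 50, plus 5-minute gap → minute 55). That puts its earliest start at minute 145; it finishes at 145 + 15 = minute 160.
Task 6 needs all of task 4 (finishes minute 160); task 3 (finishes minute 135). That puts its earliest start at minute 160; it finishes at 160 + 55 = minute 215.
All tasks are finished once the last one completes. Finish times: Task 1 at 50, Task 2 at 65, Task 3 at 135, Task 4 at 160, Task 5 at 114, Task 6 at 215. The latest is minute 215.

215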